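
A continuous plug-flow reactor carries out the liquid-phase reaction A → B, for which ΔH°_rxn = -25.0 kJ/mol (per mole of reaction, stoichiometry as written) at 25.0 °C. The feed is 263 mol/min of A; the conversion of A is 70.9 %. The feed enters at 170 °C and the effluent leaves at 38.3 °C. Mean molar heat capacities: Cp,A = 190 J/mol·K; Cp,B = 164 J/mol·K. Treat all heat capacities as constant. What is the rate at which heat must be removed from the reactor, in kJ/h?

Q_out = 678000 kJ/h

Extent of reaction ξ = 0.709 × 263 = 186.47 mol/min
Reaction term: ξ·ΔH°_rxn = 186.47 × -25.0 = -4661.7 kJ/min
Sensible, feed 170→25 °C: -7245.6 kJ/min
Outlet flows (mol/min): A 76.533, B 186.47
Sensible, products 25→38.3 °C: 600.12 kJ/min
Q = ΔH = -11307 kJ/min = -188.45 kW
Heat removed = 678430 kJ/h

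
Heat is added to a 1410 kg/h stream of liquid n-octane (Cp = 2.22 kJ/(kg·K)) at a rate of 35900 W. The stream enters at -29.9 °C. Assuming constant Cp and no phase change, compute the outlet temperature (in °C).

T_out = 11.4 °C

Q = 35900 W = 129240 kJ/h
ΔT = Q/(ṁ·Cp) = 129240/(1410×2.22) = 41.288 K
T_out = -29.9 + 41.288 = 11.388 °C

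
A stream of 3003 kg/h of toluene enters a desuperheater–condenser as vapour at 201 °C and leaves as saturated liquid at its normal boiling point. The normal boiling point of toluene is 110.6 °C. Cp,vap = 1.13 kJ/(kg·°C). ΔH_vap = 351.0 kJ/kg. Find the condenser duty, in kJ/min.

Q_c = 22700 kJ/min

vapour 201→110.6 °C: -102.15 kJ/kg
condensation at 110.6 °C: -351 kJ/kg
Δh = -102.15 + -351 = -453.15 kJ/kg
Q = ṁ·Δh = 3003 kg/h × -453.15 kJ/kg = -1.3608e+06 kJ/h
|Q| = 378 kW = 22680 kJ/min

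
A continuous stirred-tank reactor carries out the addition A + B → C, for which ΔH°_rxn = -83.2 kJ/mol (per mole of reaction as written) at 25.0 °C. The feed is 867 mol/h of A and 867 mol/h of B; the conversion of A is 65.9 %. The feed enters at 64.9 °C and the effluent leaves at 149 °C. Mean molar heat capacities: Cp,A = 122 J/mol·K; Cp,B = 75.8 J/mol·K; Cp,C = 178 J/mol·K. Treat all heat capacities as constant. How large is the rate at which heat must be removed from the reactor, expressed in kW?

Extent of reaction ξ = 0.659 × 867 = 571.35 mol/h
Reaction term: ξ·ΔH°_rxn = 571.35 × -83.2 = -47537 kJ/h
Sensible, feed 64.9→25 °C: -6842.6 kJ/h
Outlet flows (mol/h): A 295.65, B 295.65, C 571.35
Sensible, products 25→149 °C: 19862 kJ/h
Q = ΔH = -34517 kJ/h = -9.588 kW
Heat removed = 9.588 kW

Q_out = 9.59 kW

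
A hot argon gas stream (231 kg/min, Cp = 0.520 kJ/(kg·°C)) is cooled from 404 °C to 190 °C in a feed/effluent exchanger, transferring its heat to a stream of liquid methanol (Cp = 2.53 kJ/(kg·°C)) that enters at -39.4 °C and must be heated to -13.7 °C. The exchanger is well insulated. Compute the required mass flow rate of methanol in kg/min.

ṁ_c = 395 kg/min

Heat released by hot stream: Q = 231 × 0.520 × (404 − 190) = 25706 kJ/min
Energy balance on cold side (adiabatic exchanger): Q = ṁ_c·Cp_c·(T_c,out − T_c,in)
ṁ_c = 25706 / [2.53 × (-13.7 − -39.4)] = 395.34 kg/min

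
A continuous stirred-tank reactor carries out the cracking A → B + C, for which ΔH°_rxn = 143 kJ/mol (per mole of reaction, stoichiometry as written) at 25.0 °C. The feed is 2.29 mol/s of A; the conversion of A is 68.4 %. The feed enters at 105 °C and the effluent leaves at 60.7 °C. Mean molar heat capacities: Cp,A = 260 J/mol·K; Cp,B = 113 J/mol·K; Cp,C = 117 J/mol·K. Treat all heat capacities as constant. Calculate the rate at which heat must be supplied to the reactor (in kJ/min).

Extent of reaction ξ = 0.684 × 2.29 = 1.5664 mol/s
Reaction term: ξ·ΔH°_rxn = 1.5664 × 143 = 223.99 kJ/s
Sensible, feed 105→25 °C: -47.632 kJ/s
Outlet flows (mol/s): A 0.72364, B 1.5664, C 1.5664
Sensible, products 25→60.7 °C: 19.578 kJ/s
Q = ΔH = 195.94 kJ/s = 195.94 kW
Heat supplied = 11756 kJ/min

Q_in = 11800 kJ/min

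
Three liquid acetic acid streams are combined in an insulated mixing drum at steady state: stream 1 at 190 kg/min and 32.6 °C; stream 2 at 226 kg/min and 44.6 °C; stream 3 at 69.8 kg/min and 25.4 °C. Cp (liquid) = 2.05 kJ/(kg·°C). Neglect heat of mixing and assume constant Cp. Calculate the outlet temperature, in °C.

Energy balance with Q = 0: Σ ṁᵢCp,ᵢ(T_out − Tᵢ) = 0
Σ ṁᵢCp,ᵢTᵢ = 190×2.05×32.6 + 226×2.05×44.6 + 69.8×2.05×25.4 = 36995
Σ ṁᵢCp,ᵢ = 190×2.05 + 226×2.05 + 69.8×2.05 = 995.89
T_out = 36995 / 995.89 = 37.148 °C

T_out = 37.1 °C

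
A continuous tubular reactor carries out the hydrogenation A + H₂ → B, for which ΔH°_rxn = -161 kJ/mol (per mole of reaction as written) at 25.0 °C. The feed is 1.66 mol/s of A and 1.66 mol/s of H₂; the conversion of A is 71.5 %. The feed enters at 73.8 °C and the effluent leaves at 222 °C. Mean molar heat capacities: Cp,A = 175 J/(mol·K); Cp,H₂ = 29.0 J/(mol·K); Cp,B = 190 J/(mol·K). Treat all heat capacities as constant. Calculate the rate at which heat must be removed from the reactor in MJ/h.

Q_out = 519 MJ/h

Extent of reaction ξ = 0.715 × 1.66 = 1.1869 mol/s
Reaction term: ξ·ΔH°_rxn = 1.1869 × -161 = -191.09 kJ/s
Sensible, feed 73.8→25 °C: -16.526 kJ/s
Outlet flows (mol/s): A 0.4731, H₂ 0.4731, B 1.1869
Sensible, products 25→222 °C: 63.439 kJ/s
Q = ΔH = -144.18 kJ/s = -144.18 kW
Heat removed = 519.04 MJ/h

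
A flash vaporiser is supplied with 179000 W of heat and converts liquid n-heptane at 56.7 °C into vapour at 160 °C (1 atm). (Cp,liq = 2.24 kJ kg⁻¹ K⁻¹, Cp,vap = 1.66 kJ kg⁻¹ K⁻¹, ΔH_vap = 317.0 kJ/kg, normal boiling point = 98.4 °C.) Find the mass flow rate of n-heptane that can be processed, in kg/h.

ṁ = 1260 kg/h

Δh = 2.24×(98.4−56.7) + 317.0 + 1.66×(160−98.4) = 512.66 kJ/kg
Q = 179000 W = 179 kJ/s = 644400 kJ/h
ṁ = Q/Δh = 644400 / 512.66 = 1257 kg/h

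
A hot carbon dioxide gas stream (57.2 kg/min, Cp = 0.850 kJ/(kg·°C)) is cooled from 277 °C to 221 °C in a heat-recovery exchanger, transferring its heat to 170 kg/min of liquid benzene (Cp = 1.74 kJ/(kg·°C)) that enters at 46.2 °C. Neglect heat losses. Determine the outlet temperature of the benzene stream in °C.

Heat released by hot stream: Q = 57.2 × 0.850 × (277 − 221) = 2722.7 kJ/min
Energy balance on cold side (adiabatic exchanger): Q = ṁ_c·Cp_c·(T_c,out − T_c,in)
T_c,out = 46.2 + 2722.7/(170 × 1.74) = 55.405 °C

T_c,out = 55.4 °C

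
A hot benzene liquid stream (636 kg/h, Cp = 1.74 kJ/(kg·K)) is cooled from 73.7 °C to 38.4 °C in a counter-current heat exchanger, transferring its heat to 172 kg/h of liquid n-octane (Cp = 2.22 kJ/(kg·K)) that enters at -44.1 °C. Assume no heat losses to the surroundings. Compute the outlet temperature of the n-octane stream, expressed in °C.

Heat released by hot stream: Q = 636 × 1.74 × (73.7 − 38.4) = 39064 kJ/h
Energy balance on cold side (adiabatic exchanger): Q = ṁ_c·Cp_c·(T_c,out − T_c,in)
T_c,out = -44.1 + 39064/(172 × 2.22) = 58.206 °C

T_c,out = 58.2 °C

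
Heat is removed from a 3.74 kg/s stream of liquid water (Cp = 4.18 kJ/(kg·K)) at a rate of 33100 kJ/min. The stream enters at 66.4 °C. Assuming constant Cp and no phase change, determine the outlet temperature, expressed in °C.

T_out = 31.1 °C

Q = 33100 kJ/min = 551.67 kJ/s
ΔT = Q/(ṁ·Cp) = 551.67/(3.74×4.18) = 35.288 K
T_out = 66.4 − 35.288 = 31.112 °C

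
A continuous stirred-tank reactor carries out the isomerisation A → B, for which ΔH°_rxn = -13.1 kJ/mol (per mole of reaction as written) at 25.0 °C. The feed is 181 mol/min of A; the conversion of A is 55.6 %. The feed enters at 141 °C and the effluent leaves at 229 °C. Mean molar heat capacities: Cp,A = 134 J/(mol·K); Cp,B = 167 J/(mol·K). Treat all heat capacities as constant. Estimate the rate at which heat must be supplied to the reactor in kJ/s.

Q_in = 24.9 kJ/s

Extent of reaction ξ = 0.556 × 181 = 100.64 mol/min
Reaction term: ξ·ΔH°_rxn = 100.64 × -13.1 = -1318.3 kJ/min
Sensible, feed 141→25 °C: -2813.5 kJ/min
Outlet flows (mol/min): A 80.364, B 100.64
Sensible, products 25→229 °C: 5625.3 kJ/min
Q = ΔH = 1493.5 kJ/min = 24.892 kW
Heat supplied = 24.892 kJ/s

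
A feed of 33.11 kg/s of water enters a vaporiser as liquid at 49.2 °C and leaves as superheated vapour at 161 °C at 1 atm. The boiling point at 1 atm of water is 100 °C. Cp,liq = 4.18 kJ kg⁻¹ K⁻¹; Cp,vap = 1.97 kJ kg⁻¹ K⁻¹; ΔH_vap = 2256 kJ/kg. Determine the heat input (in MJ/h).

liquid 49.2→100 °C: 212.34 kJ/kg
vaporisation at 100 °C: 2256 kJ/kg
vapour 100→161 °C: 120.17 kJ/kg
Δh = 212.34 + 2256 + 120.17 = 2588.5 kJ/kg
Q = ṁ·Δh = 33.11 kg/s × 2588.5 kJ/kg = 85706 kJ/s
|Q| = 85706 kW = 308540 MJ/h

Q = 309000 MJ/h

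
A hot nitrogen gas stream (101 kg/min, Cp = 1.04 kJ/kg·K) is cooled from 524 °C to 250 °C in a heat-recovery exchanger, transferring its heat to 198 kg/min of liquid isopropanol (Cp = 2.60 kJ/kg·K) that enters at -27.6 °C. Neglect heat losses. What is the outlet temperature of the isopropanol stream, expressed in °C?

T_c,out = 28.3 °C

Heat released by hot stream: Q = 101 × 1.04 × (524 − 250) = 28781 kJ/min
Energy balance on cold side (adiabatic exchanger): Q = ṁ_c·Cp_c·(T_c,out − T_c,in)
T_c,out = -27.6 + 28781/(198 × 2.60) = 28.307 °C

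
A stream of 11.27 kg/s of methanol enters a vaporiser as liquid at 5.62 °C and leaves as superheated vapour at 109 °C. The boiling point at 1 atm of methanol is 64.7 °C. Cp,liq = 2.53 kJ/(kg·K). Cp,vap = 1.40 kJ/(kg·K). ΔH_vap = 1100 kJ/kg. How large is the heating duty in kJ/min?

Q = 887000 kJ/min

liquid 5.62→64.7 °C: 149.47 kJ/kg
vaporisation at 64.7 °C: 1100 kJ/kg
vapour 64.7→109 °C: 62.02 kJ/kg
Δh = 149.47 + 1100 + 62.02 = 1311.5 kJ/kg
Q = ṁ·Δh = 11.27 kg/s × 1311.5 kJ/kg = 14781 kJ/s
|Q| = 14781 kW = 886830 kJ/min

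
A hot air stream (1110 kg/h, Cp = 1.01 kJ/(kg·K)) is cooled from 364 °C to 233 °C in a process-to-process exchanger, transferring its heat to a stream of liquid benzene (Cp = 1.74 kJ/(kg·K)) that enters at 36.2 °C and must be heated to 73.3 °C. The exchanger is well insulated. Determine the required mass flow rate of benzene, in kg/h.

ṁ_c = 2280 kg/h

Heat released by hot stream: Q = 1110 × 1.01 × (364 − 233) = 146860 kJ/h
Energy balance on cold side (adiabatic exchanger): Q = ṁ_c·Cp_c·(T_c,out − T_c,in)
ṁ_c = 146860 / [1.74 × (73.3 − 36.2)] = 2275.1 kg/h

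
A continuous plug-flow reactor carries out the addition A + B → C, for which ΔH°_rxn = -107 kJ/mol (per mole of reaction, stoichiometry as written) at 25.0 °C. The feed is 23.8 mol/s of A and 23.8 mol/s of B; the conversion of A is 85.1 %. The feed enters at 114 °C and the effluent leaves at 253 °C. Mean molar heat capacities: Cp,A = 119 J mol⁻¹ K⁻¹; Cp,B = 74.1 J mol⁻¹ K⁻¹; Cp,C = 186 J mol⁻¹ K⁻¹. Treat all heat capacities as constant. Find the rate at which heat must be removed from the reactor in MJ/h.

Extent of reaction ξ = 0.851 × 23.8 = 20.254 mol/s
Reaction term: ξ·ΔH°_rxn = 20.254 × -107 = -2167.2 kJ/s
Sensible, feed 114→25 °C: -409.02 kJ/s
Outlet flows (mol/s): A 3.5462, B 3.5462, C 20.254
Sensible, products 25→253 °C: 1015.1 kJ/s
Q = ΔH = -1561.1 kJ/s = -1561.1 kW
Heat removed = 5620.1 MJ/h

Q_out = 5620 MJ/h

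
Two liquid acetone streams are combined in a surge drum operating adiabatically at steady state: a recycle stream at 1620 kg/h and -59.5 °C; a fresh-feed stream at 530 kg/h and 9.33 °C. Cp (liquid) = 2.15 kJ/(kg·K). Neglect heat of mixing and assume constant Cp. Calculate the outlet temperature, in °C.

T_out = -42.5 °C

No heat crosses the boundary, so H_out = H_in.
T_out = Σ ṁᵢCp,ᵢTᵢ / Σ ṁᵢCp,ᵢ
      = -196610 / 4622.5 = -42.533 °C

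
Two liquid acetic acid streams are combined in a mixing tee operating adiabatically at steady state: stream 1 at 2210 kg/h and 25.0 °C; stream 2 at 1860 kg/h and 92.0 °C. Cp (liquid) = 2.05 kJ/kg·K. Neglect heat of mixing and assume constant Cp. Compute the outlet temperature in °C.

T_out = 55.6 °C

No heat crosses the boundary, so H_out = H_in.
T_out = Σ ṁᵢCp,ᵢTᵢ / Σ ṁᵢCp,ᵢ
      = 464060 / 8343.5 = 55.619 °C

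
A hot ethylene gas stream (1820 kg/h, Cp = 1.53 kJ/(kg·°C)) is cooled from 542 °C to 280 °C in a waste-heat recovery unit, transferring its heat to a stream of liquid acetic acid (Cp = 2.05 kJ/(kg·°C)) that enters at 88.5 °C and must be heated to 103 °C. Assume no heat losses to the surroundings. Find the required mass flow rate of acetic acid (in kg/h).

Heat released by hot stream: Q = 1820 × 1.53 × (542 − 280) = 729570 kJ/h
Energy balance on cold side (adiabatic exchanger): Q = ṁ_c·Cp_c·(T_c,out − T_c,in)
ṁ_c = 729570 / [2.05 × (103 − 88.5)] = 24544 kg/h

ṁ_c = 24500 kg/h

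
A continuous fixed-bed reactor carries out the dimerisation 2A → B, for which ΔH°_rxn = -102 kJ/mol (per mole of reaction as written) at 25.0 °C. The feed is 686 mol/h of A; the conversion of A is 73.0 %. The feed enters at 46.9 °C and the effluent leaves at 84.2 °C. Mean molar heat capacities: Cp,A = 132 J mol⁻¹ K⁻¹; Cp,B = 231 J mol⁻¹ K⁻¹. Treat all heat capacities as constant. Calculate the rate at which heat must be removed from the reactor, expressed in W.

Q_out = 6290 W

Extent of reaction ξ = 0.730 × 686 / 2 = 250.39 mol/h
Reaction term: ξ·ΔH°_rxn = 250.39 × -102 = -25540 kJ/h
Sensible, feed 46.9→25 °C: -1983.1 kJ/h
Outlet flows (mol/h): A 185.22, B 250.39
Sensible, products 25→84.2 °C: 4871.5 kJ/h
Q = ΔH = -22651 kJ/h = -6.292 kW
Heat removed = 6292 W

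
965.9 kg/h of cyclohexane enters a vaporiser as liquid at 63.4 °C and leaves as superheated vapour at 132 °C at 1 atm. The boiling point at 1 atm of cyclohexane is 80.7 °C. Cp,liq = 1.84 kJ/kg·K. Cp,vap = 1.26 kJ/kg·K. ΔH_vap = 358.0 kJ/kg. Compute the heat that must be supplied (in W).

liquid 63.4→80.7 °C: 31.832 kJ/kg
vaporisation at 80.7 °C: 358 kJ/kg
vapour 80.7→132 °C: 64.638 kJ/kg
Δh = 31.832 + 358 + 64.638 = 454.47 kJ/kg
Q = ṁ·Δh = 965.9 kg/h × 454.47 kJ/kg = 438970 kJ/h
|Q| = 121.94 kW = 121940 W

Q = 122000 W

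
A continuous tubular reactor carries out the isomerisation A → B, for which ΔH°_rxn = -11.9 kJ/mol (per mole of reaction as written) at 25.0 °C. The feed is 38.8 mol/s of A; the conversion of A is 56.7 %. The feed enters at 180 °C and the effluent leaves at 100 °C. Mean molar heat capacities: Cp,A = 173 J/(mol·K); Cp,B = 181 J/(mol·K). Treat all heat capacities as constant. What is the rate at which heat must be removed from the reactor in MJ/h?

Q_out = 2830 MJ/h

Extent of reaction ξ = 0.567 × 38.8 = 22 mol/s
Reaction term: ξ·ΔH°_rxn = 22 × -11.9 = -261.8 kJ/s
Sensible, feed 180→25 °C: -1040.4 kJ/s
Outlet flows (mol/s): A 16.8, B 22
Sensible, products 25→100 °C: 516.63 kJ/s
Q = ΔH = -785.59 kJ/s = -785.59 kW
Heat removed = 2828.1 MJ/h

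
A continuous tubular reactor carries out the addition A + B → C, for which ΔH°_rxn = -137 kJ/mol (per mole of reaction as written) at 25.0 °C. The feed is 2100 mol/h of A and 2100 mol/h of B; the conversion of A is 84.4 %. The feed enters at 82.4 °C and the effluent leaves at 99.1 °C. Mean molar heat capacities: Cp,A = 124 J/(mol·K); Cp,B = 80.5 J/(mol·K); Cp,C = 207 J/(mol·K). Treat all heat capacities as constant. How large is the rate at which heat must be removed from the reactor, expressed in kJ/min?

Extent of reaction ξ = 0.844 × 2100 = 1772.4 mol/h
Reaction term: ξ·ΔH°_rxn = 1772.4 × -137 = -242820 kJ/h
Sensible, feed 82.4→25 °C: -24650 kJ/h
Outlet flows (mol/h): A 327.6, B 327.6, C 1772.4
Sensible, products 25→99.1 °C: 32151 kJ/h
Q = ΔH = -235320 kJ/h = -65.366 kW
Heat removed = 3922 kJ/min

Q_out = 3920 kJ/min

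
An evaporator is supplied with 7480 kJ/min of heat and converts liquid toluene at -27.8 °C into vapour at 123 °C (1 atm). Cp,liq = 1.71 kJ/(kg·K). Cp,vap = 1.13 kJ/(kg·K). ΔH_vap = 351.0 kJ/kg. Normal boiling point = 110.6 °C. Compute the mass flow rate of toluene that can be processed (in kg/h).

ṁ = 746 kg/h

Δh = 1.71×(110.6−-27.8) + 351.0 + 1.13×(123−110.6) = 601.68 kJ/kg
Q = 7480 kJ/min = 124.67 kJ/s = 448800 kJ/h
ṁ = Q/Δh = 448800 / 601.68 = 745.92 kg/h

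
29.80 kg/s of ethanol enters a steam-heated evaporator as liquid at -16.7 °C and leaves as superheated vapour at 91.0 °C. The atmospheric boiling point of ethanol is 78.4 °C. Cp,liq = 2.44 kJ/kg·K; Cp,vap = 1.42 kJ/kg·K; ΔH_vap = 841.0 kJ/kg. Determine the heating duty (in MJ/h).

liquid -16.7→78.4 °C: 232.04 kJ/kg
vaporisation at 78.4 °C: 841 kJ/kg
vapour 78.4→91.0 °C: 17.892 kJ/kg
Δh = 232.04 + 841 + 17.892 = 1090.9 kJ/kg
Q = ṁ·Δh = 29.80 kg/s × 1090.9 kJ/kg = 32510 kJ/s
|Q| = 32510 kW = 117040 MJ/h

Q = 117000 MJ/h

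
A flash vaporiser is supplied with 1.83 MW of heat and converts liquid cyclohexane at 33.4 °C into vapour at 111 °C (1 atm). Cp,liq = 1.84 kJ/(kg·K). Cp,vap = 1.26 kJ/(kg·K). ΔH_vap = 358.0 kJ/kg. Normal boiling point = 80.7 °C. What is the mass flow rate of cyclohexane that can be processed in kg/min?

ṁ = 227 kg/min

Δh = 1.84×(80.7−33.4) + 358.0 + 1.26×(111−80.7) = 483.21 kJ/kg
Q = 1.83 MW = 1830 kJ/s = 109800 kJ/min
ṁ = Q/Δh = 109800 / 483.21 = 227.23 kg/min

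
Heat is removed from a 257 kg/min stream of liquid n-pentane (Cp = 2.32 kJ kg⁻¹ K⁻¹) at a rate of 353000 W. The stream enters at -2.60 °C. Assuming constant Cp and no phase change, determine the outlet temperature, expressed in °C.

T_out = -38.1 °C

Q = 353000 W = 21180 kJ/min
ΔT = Q/(ṁ·Cp) = 21180/(257×2.32) = 35.523 K
T_out = -2.60 − 35.523 = -38.123 °C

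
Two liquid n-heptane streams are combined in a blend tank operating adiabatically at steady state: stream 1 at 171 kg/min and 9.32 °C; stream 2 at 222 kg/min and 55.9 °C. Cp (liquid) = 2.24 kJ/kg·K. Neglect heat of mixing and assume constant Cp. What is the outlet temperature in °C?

Adiabatic, steady state ⇒ Σ ṁᵢCp,ᵢ(T_out − Tᵢ) = 0
Σ ṁᵢCp,ᵢTᵢ = 171×2.24×9.32 + 222×2.24×55.9 = 31368
Σ ṁᵢCp,ᵢ = 171×2.24 + 222×2.24 = 880.32
T_out = 31368 / 880.32 = 35.632 °C

T_out = 35.6 °C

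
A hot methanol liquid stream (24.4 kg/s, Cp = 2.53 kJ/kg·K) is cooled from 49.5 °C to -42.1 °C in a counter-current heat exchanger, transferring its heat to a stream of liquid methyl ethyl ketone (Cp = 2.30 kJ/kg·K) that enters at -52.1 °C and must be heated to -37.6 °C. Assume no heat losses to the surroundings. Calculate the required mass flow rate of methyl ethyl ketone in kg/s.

ṁ_c = 170 kg/s

Heat released by hot stream: Q = 24.4 × 2.53 × (49.5 − -42.1) = 5654.7 kJ/s
Energy balance on cold side (adiabatic exchanger): Q = ṁ_c·Cp_c·(T_c,out − T_c,in)
ṁ_c = 5654.7 / [2.30 × (-37.6 − -52.1)] = 169.55 kg/s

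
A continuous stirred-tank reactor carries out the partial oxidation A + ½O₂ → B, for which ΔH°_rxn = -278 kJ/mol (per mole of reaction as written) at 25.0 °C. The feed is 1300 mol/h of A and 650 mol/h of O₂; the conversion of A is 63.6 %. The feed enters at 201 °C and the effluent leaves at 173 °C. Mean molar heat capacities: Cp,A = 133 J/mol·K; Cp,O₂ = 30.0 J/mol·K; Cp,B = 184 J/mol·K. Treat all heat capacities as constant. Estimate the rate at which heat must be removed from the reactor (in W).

Q_out = 64100 W

Extent of reaction ξ = 0.636 × 1300 = 826.8 mol/h
Reaction term: ξ·ΔH°_rxn = 826.8 × -278 = -229850 kJ/h
Sensible, feed 201→25 °C: -33862 kJ/h
Outlet flows (mol/h): A 473.2, O₂ 236.6, B 826.8
Sensible, products 25→173 °C: 32880 kJ/h
Q = ΔH = -230830 kJ/h = -64.12 kW
Heat removed = 64120 W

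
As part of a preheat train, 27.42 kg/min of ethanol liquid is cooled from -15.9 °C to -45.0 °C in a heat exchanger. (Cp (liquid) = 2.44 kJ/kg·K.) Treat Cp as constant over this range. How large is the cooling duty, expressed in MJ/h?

Q = ṁ·Cp·ΔT = 27.42 × 2.44 × (-45.0 − -15.9) = -1946.9 kJ/min
Converting: 1946.9 / 60 s = 32.449 kW
Cooling duty = 116.82 MJ/h

Q_c = 117 MJ/h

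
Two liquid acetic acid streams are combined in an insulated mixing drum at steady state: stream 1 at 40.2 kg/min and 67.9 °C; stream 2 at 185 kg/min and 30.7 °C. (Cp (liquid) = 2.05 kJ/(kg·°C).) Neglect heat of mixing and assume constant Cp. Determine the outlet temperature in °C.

No heat crosses the boundary, so H_out = H_in.
T_out = Σ ṁᵢCp,ᵢTᵢ / Σ ṁᵢCp,ᵢ
      = 17239 / 461.66 = 37.34 °C

T_out = 37.3 °C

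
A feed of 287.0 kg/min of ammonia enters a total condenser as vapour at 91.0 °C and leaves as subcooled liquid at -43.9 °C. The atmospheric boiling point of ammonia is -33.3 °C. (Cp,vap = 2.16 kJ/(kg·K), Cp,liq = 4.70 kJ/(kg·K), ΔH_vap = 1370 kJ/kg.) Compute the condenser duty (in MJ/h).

Q_c = 29100 MJ/h

vapour 91.0→-33.3 °C: -268.49 kJ/kg
condensation at -33.3 °C: -1370 kJ/kg
liquid -33.3→-43.9 °C: -49.82 kJ/kg
Δh = -268.49 + -1370 + -49.82 = -1688.3 kJ/kg
Q = ṁ·Δh = 287.0 kg/min × -1688.3 kJ/kg = -484540 kJ/min
|Q| = 8075.7 kW = 29073 MJ/h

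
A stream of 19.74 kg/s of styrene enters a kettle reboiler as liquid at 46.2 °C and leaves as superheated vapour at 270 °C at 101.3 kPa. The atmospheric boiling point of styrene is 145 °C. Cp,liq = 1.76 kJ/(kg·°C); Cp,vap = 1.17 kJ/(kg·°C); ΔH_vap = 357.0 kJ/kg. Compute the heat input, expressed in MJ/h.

Q = 48100 MJ/h

liquid 46.2→145 °C: 173.89 kJ/kg
vaporisation at 145 °C: 357 kJ/kg
vapour 145→270 °C: 146.25 kJ/kg
Δh = 173.89 + 357 + 146.25 = 677.14 kJ/kg
Q = ṁ·Δh = 19.74 kg/s × 677.14 kJ/kg = 13367 kJ/s
|Q| = 13367 kW = 48120 MJ/h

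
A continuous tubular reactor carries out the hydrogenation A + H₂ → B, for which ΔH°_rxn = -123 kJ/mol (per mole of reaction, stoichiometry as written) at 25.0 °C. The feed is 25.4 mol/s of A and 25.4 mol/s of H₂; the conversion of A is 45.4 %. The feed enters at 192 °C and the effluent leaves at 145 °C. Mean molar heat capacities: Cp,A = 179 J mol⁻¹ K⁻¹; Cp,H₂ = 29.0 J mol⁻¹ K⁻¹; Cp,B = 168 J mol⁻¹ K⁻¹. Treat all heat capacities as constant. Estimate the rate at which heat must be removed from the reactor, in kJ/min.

Extent of reaction ξ = 0.454 × 25.4 = 11.532 mol/s
Reaction term: ξ·ΔH°_rxn = 11.532 × -123 = -1418.4 kJ/s
Sensible, feed 192→25 °C: -882.29 kJ/s
Outlet flows (mol/s): A 13.868, H₂ 13.868, B 11.532
Sensible, products 25→145 °C: 578.63 kJ/s
Q = ΔH = -1722 kJ/s = -1722 kW
Heat removed = 103320 kJ/min

Q_out = 103000 kJ/min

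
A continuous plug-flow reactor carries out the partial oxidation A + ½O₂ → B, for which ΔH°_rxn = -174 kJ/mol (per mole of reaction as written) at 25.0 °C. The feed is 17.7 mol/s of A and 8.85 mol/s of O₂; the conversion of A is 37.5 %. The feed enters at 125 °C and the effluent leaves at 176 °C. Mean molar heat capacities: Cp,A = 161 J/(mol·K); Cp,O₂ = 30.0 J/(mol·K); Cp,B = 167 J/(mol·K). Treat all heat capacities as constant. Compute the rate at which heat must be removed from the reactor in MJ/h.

Q_out = 3620 MJ/h

Extent of reaction ξ = 0.375 × 17.7 = 6.6375 mol/s
Reaction term: ξ·ΔH°_rxn = 6.6375 × -174 = -1154.9 kJ/s
Sensible, feed 125→25 °C: -311.52 kJ/s
Outlet flows (mol/s): A 11.062, O₂ 5.5312, B 6.6375
Sensible, products 25→176 °C: 461.37 kJ/s
Q = ΔH = -1005.1 kJ/s = -1005.1 kW
Heat removed = 3618.3 MJ/h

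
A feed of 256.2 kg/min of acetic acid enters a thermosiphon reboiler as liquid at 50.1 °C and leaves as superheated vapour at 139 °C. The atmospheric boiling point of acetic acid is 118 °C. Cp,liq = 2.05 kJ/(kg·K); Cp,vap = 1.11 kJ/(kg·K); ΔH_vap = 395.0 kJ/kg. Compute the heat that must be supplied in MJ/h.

liquid 50.1→118 °C: 139.19 kJ/kg
vaporisation at 118 °C: 395 kJ/kg
vapour 118→139 °C: 23.31 kJ/kg
Δh = 139.19 + 395 + 23.31 = 557.5 kJ/kg
Q = ṁ·Δh = 256.2 kg/min × 557.5 kJ/kg = 142830 kJ/min
|Q| = 2380.5 kW = 8570 MJ/h

Q = 8570 MJ/h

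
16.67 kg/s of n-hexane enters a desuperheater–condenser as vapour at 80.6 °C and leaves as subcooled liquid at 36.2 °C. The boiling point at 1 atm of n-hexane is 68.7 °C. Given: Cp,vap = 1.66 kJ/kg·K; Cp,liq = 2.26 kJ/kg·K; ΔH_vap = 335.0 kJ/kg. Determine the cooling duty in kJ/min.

vapour 80.6→68.7 °C: -19.754 kJ/kg
condensation at 68.7 °C: -335 kJ/kg
liquid 68.7→36.2 °C: -73.45 kJ/kg
Δh = -19.754 + -335 + -73.45 = -428.2 kJ/kg
Q = ṁ·Δh = 16.67 kg/s × -428.2 kJ/kg = -7138.2 kJ/s
|Q| = 7138.2 kW = 428290 kJ/min

Q_c = 428000 kJ/min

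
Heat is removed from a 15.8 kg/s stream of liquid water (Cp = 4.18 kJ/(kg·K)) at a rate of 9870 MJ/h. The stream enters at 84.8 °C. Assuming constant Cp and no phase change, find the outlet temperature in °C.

T_out = 43.3 °C

Q = 9870 MJ/h = 2741.7 kJ/s
ΔT = Q/(ṁ·Cp) = 2741.7/(15.8×4.18) = 41.513 K
T_out = 84.8 − 41.513 = 43.287 °C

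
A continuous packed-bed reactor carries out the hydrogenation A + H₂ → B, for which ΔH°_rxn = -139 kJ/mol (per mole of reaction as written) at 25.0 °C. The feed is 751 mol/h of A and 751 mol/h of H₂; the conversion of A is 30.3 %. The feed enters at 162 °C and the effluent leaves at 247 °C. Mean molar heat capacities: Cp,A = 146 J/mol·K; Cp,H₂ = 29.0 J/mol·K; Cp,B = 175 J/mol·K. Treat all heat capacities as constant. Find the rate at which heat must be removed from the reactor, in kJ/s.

Extent of reaction ξ = 0.303 × 751 = 227.55 mol/h
Reaction term: ξ·ΔH°_rxn = 227.55 × -139 = -31630 kJ/h
Sensible, feed 162→25 °C: -18005 kJ/h
Outlet flows (mol/h): A 523.45, H₂ 523.45, B 227.55
Sensible, products 25→247 °C: 29176 kJ/h
Q = ΔH = -20459 kJ/h = -5.683 kW
Heat removed = 5.683 kJ/s

Q_out = 5.68 kJ/s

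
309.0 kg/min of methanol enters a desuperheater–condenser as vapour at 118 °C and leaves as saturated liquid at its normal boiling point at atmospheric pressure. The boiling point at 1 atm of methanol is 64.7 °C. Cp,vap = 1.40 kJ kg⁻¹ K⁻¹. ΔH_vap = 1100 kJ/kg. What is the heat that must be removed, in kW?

vapour 118→64.7 °C: -74.62 kJ/kg
condensation at 64.7 °C: -1100 kJ/kg
Δh = -74.62 + -1100 = -1174.6 kJ/kg
Q = ṁ·Δh = 309.0 kg/min × -1174.6 kJ/kg = -362960 kJ/min
|Q| = 6049.3 kW

Q_c = 6050 kW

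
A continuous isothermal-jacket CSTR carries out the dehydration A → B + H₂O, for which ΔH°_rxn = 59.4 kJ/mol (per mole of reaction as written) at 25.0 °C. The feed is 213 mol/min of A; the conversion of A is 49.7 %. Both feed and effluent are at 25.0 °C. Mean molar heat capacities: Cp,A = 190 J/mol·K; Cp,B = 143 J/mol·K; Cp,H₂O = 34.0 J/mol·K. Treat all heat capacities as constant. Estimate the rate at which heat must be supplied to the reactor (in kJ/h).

Q_in = 377000 kJ/h

Extent of reaction ξ = 0.497 × 213 = 105.86 mol/min
Reaction term: ξ·ΔH°_rxn = 105.86 × 59.4 = 6288.1 kJ/min
Q = ΔH = 6288.1 kJ/min = 104.8 kW
Heat supplied = 377290 kJ/h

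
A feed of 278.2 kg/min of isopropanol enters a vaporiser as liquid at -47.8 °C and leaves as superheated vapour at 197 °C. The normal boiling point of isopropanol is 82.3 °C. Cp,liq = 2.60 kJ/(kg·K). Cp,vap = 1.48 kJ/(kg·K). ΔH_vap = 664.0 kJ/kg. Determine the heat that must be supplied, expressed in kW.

liquid -47.8→82.3 °C: 338.26 kJ/kg
vaporisation at 82.3 °C: 664 kJ/kg
vapour 82.3→197 °C: 169.76 kJ/kg
Δh = 338.26 + 664 + 169.76 = 1172 kJ/kg
Q = ṁ·Δh = 278.2 kg/min × 1172 kJ/kg = 326050 kJ/min
|Q| = 5434.2 kW

Q = 5430 kW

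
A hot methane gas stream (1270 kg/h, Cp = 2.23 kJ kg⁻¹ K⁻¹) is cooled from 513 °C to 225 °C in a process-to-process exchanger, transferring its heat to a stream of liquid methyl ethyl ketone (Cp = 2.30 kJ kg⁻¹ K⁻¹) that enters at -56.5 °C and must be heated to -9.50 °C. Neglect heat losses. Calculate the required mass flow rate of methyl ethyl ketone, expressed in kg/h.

ṁ_c = 7550 kg/h

Heat released by hot stream: Q = 1270 × 2.23 × (513 − 225) = 815640 kJ/h
Energy balance on cold side (adiabatic exchanger): Q = ṁ_c·Cp_c·(T_c,out − T_c,in)
ṁ_c = 815640 / [2.30 × (-9.50 − -56.5)] = 7545.3 kg/h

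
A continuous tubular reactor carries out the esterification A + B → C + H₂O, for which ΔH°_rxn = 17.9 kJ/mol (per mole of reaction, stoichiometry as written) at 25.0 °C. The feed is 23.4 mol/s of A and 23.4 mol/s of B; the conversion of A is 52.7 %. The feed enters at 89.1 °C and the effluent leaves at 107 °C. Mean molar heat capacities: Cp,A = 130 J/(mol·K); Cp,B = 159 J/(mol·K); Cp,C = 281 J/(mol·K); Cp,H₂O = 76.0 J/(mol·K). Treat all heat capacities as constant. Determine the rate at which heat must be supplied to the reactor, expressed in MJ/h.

Q_in = 1480 MJ/h

Extent of reaction ξ = 0.527 × 23.4 = 12.332 mol/s
Reaction term: ξ·ΔH°_rxn = 12.332 × 17.9 = 220.74 kJ/s
Sensible, feed 89.1→25 °C: -433.48 kJ/s
Outlet flows (mol/s): A 11.068, B 11.068, C 12.332, H₂O 12.332
Sensible, products 25→107 °C: 623.3 kJ/s
Q = ΔH = 410.55 kJ/s = 410.55 kW
Heat supplied = 1478 MJ/h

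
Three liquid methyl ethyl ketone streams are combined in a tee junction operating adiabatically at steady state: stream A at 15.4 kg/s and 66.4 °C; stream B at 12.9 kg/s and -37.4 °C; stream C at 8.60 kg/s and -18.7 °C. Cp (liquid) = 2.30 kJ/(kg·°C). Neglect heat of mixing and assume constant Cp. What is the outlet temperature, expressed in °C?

Energy balance with Q = 0: Σ ṁᵢCp,ᵢ(T_out − Tᵢ) = 0
Σ ṁᵢCp,ᵢTᵢ = 15.4×2.30×66.4 + 12.9×2.30×-37.4 + 8.60×2.30×-18.7 = 872.34
Σ ṁᵢCp,ᵢ = 15.4×2.30 + 12.9×2.30 + 8.60×2.30 = 84.87
T_out = 872.34 / 84.87 = 10.279 °C

T_out = 10.3 °C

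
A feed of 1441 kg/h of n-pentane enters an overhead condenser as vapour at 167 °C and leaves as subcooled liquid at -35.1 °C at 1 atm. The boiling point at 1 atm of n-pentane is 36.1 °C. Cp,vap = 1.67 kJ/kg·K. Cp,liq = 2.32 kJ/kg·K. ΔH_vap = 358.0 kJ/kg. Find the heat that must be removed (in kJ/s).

vapour 167→36.1 °C: -218.6 kJ/kg
condensation at 36.1 °C: -358 kJ/kg
liquid 36.1→-35.1 °C: -165.18 kJ/kg
Δh = -218.6 + -358 + -165.18 = -741.79 kJ/kg
Q = ṁ·Δh = 1441 kg/h × -741.79 kJ/kg = -1.0689e+06 kJ/h
|Q| = 296.92 kW

Q_c = 297 kJ/s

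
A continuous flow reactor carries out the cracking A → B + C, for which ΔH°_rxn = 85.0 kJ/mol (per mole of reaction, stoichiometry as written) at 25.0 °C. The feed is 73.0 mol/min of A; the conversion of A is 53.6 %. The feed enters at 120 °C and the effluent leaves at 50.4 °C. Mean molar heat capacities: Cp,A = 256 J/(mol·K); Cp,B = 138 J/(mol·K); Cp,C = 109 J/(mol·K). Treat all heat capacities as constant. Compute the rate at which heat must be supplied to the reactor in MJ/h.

Q_in = 121 MJ/h

Extent of reaction ξ = 0.536 × 73.0 = 39.128 mol/min
Reaction term: ξ·ΔH°_rxn = 39.128 × 85.0 = 3325.9 kJ/min
Sensible, feed 120→25 °C: -1775.4 kJ/min
Outlet flows (mol/min): A 33.872, B 39.128, C 39.128
Sensible, products 25→50.4 °C: 465.73 kJ/min
Q = ΔH = 2016.3 kJ/min = 33.604 kW
Heat supplied = 120.98 MJ/h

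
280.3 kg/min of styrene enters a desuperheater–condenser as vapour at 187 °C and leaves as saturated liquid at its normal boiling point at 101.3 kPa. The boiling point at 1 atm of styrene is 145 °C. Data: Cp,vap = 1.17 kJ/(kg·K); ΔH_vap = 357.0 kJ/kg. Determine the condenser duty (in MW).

Q_c = 1.90 MW

vapour 187→145 °C: -49.14 kJ/kg
condensation at 145 °C: -357 kJ/kg
Δh = -49.14 + -357 = -406.14 kJ/kg
Q = ṁ·Δh = 280.3 kg/min × -406.14 kJ/kg = -113840 kJ/min
|Q| = 1897.4 kW = 1.8974 MW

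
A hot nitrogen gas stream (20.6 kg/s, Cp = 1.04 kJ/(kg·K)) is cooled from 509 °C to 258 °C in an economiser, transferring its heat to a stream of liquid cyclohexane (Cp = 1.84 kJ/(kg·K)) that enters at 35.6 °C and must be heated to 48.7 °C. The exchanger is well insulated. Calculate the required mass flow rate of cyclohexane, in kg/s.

Heat released by hot stream: Q = 20.6 × 1.04 × (509 − 258) = 5377.4 kJ/s
Energy balance on cold side (adiabatic exchanger): Q = ṁ_c·Cp_c·(T_c,out − T_c,in)
ṁ_c = 5377.4 / [1.84 × (48.7 − 35.6)] = 223.09 kg/s

ṁ_c = 223 kg/s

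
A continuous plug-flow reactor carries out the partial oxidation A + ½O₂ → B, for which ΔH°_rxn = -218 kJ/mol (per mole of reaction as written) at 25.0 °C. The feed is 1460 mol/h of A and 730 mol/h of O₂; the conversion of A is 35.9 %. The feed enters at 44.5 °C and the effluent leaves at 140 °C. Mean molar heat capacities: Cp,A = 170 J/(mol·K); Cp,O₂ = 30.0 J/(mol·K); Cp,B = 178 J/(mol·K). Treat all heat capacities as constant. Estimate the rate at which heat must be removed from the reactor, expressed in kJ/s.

Extent of reaction ξ = 0.359 × 1460 = 524.14 mol/h
Reaction term: ξ·ΔH°_rxn = 524.14 × -218 = -114260 kJ/h
Sensible, feed 44.5→25 °C: -5266.9 kJ/h
Outlet flows (mol/h): A 935.86, O₂ 467.93, B 524.14
Sensible, products 25→140 °C: 30640 kJ/h
Q = ΔH = -88890 kJ/h = -24.692 kW
Heat removed = 24.692 kJ/s

Q_out = 24.7 kJ/s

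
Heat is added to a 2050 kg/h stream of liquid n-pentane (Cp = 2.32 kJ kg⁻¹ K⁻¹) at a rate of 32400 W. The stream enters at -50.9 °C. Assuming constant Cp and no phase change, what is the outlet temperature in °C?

T_out = -26.4 °C

Q = 32400 W = 116640 kJ/h
ΔT = Q/(ṁ·Cp) = 116640/(2050×2.32) = 24.525 K
T_out = -50.9 + 24.525 = -26.375 °C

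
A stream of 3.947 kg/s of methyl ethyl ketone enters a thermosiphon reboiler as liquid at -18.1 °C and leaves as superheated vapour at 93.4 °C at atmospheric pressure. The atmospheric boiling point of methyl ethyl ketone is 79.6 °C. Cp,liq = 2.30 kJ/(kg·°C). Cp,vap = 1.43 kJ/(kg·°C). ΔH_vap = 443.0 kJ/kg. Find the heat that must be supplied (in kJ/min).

liquid -18.1→79.6 °C: 224.71 kJ/kg
vaporisation at 79.6 °C: 443 kJ/kg
vapour 79.6→93.4 °C: 19.734 kJ/kg
Δh = 224.71 + 443 + 19.734 = 687.44 kJ/kg
Q = ṁ·Δh = 3.947 kg/s × 687.44 kJ/kg = 2713.3 kJ/s
|Q| = 2713.3 kW = 162800 kJ/min

Q = 163000 kJ/min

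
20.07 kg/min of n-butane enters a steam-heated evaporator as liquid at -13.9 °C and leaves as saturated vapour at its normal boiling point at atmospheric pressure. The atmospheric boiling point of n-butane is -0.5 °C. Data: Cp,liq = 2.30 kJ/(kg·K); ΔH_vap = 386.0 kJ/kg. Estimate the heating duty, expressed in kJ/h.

liquid -13.9→-0.5 °C: 30.82 kJ/kg
vaporisation at -0.5 °C: 386 kJ/kg
Δh = 30.82 + 386 = 416.82 kJ/kg
Q = ṁ·Δh = 20.07 kg/min × 416.82 kJ/kg = 8365.6 kJ/min
|Q| = 139.43 kW = 501930 kJ/h

Q = 502000 kJ/h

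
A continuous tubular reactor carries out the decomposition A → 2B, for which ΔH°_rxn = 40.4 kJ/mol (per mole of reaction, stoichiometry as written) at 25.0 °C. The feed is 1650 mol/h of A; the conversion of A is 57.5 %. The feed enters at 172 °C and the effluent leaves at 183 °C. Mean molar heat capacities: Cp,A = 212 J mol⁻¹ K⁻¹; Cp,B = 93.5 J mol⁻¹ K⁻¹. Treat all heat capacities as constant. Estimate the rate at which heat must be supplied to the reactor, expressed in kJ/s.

Q_in = 10.7 kJ/s

Extent of reaction ξ = 0.575 × 1650 = 948.75 mol/h
Reaction term: ξ·ΔH°_rxn = 948.75 × 40.4 = 38329 kJ/h
Sensible, feed 172→25 °C: -51421 kJ/h
Outlet flows (mol/h): A 701.25, B 1897.5
Sensible, products 25→183 °C: 51521 kJ/h
Q = ΔH = 38430 kJ/h = 10.675 kW
Heat supplied = 10.675 kJ/s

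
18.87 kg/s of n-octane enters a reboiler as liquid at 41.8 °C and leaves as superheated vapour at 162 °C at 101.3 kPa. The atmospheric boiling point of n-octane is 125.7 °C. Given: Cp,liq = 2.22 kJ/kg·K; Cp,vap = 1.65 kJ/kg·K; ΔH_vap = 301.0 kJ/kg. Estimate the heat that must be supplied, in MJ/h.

Q = 37200 MJ/h

liquid 41.8→125.7 °C: 186.26 kJ/kg
vaporisation at 125.7 °C: 301 kJ/kg
vapour 125.7→162 °C: 59.895 kJ/kg
Δh = 186.26 + 301 + 59.895 = 547.15 kJ/kg
Q = ṁ·Δh = 18.87 kg/s × 547.15 kJ/kg = 10325 kJ/s
|Q| = 10325 kW = 37169 MJ/h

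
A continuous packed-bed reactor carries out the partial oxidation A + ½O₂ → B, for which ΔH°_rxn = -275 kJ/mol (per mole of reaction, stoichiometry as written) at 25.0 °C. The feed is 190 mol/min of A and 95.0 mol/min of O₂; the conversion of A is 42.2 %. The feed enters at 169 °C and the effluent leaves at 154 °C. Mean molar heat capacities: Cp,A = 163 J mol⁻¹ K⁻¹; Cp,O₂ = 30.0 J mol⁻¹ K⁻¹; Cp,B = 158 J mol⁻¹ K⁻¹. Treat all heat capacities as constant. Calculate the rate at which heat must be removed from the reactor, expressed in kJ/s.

Q_out = 379 kJ/s

Extent of reaction ξ = 0.422 × 190 = 80.18 mol/min
Reaction term: ξ·ΔH°_rxn = 80.18 × -275 = -22049 kJ/min
Sensible, feed 169→25 °C: -4870.1 kJ/min
Outlet flows (mol/min): A 109.82, O₂ 54.91, B 80.18
Sensible, products 25→154 °C: 4155.9 kJ/min
Q = ΔH = -22764 kJ/min = -379.39 kW
Heat removed = 379.39 kJ/s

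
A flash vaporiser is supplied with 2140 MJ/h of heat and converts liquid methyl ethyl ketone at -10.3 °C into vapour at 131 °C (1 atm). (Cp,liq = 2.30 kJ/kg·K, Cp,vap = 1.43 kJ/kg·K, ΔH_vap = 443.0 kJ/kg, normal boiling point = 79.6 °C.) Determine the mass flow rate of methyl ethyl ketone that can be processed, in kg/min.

ṁ = 49.3 kg/min

Δh = 2.30×(79.6−-10.3) + 443.0 + 1.43×(131−79.6) = 723.27 kJ/kg
Q = 2140 MJ/h = 594.44 kJ/s = 35667 kJ/min
ṁ = Q/Δh = 35667 / 723.27 = 49.313 kg/min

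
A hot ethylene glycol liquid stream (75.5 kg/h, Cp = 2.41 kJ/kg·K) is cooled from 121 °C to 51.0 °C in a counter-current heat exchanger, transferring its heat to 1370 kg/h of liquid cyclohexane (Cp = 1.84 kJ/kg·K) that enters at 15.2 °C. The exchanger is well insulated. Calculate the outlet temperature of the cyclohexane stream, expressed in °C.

Heat released by hot stream: Q = 75.5 × 2.41 × (121 − 51.0) = 12737 kJ/h
Energy balance on cold side (adiabatic exchanger): Q = ṁ_c·Cp_c·(T_c,out − T_c,in)
T_c,out = 15.2 + 12737/(1370 × 1.84) = 20.253 °C

T_c,out = 20.3 °C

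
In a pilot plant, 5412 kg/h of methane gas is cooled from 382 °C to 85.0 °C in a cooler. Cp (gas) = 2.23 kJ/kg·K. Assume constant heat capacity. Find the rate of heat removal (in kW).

Q_c = 996 kW

Q = ṁ·Cp·ΔT = 5412 × 2.23 × (85.0 − 382) = -3.5844e+06 kJ/h
Converting: 3.5844e+06 / 3600 s = 995.67 kW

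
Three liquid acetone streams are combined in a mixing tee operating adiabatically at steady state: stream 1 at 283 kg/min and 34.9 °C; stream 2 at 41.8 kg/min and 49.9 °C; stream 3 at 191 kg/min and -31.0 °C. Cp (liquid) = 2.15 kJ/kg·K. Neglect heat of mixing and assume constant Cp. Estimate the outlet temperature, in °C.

Adiabatic, steady state ⇒ Σ ṁᵢCp,ᵢ(T_out − Tᵢ) = 0
T_out = Σ ṁᵢCp,ᵢTᵢ / Σ ṁᵢCp,ᵢ
      = 12989 / 1109 = 11.713 °C

T_out = 11.7 °C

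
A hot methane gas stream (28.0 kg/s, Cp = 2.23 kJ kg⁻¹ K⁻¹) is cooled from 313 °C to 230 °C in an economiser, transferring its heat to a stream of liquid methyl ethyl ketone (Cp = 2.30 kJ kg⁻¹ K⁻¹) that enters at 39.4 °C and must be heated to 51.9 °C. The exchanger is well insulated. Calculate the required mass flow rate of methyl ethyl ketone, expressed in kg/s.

ṁ_c = 180 kg/s

Heat released by hot stream: Q = 28.0 × 2.23 × (313 − 230) = 5182.5 kJ/s
Energy balance on cold side (adiabatic exchanger): Q = ṁ_c·Cp_c·(T_c,out − T_c,in)
ṁ_c = 5182.5 / [2.30 × (51.9 − 39.4)] = 180.26 kg/s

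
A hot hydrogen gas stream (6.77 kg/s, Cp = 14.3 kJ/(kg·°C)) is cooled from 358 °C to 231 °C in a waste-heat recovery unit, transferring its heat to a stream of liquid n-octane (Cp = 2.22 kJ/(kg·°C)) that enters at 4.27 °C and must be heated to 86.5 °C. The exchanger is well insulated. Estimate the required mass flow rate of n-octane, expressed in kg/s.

ṁ_c = 67.4 kg/s

Heat released by hot stream: Q = 6.77 × 14.3 × (358 − 231) = 12295 kJ/s
Energy balance on cold side (adiabatic exchanger): Q = ṁ_c·Cp_c·(T_c,out − T_c,in)
ṁ_c = 12295 / [2.22 × (86.5 − 4.27)] = 67.351 kg/s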